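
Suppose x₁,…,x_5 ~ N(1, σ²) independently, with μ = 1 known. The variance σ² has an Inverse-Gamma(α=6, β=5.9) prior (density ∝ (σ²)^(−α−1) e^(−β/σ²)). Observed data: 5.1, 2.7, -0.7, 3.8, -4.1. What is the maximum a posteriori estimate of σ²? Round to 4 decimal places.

Sum of squared deviations about the known mean: SS = (5.1−1)² + (2.7−1)² + (-0.7−1)² + (3.8−1)² + (-4.1−1)² = 56.44.
The Normal likelihood contributes (σ²)^(−n/2) exp(−SS/(2σ²)), so the posterior is Inverse-Gamma(α + n/2, β + SS/2) = Inverse-Gamma(8.5, 34.12).
The mode of Inverse-Gamma(a, b) is b/(a+1) = 34.12/9.5 ≈ 3.5916.

σ̂²_MAP = 3.5916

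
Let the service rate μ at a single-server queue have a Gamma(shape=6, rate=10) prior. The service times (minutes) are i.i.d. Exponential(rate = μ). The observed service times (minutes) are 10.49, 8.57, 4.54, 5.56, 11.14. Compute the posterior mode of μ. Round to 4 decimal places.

μ̂_MAP = 0.1988

The Exponential(rate=μ) likelihood is ∝ μ^n e^(−μΣtᵢ). Here n = 5 and Σtᵢ = 10.49 + 8.57 + 4.54 + 5.56 + 11.14 = 40.30.
Posterior ∝ μ^5e^(−10μ) · μ^5e^(−40.30μ) = μ^10e^(−50.30μ), i.e. Gamma(11, 50.30).
Mode = (a−1)/b = 10/50.30 ≈ 0.1988.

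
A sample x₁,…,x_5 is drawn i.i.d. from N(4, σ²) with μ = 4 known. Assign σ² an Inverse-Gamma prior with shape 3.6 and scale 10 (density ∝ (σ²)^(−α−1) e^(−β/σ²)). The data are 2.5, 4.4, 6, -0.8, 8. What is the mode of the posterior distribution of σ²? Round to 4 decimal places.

σ̂²_MAP = 4.6092

Sum of squared deviations about the known mean: SS = (2.5−4)² + (4.4−4)² + (6−4)² + (-0.8−4)² + (8−4)² = 45.45.
The Normal likelihood contributes (σ²)^(−n/2) exp(−SS/(2σ²)), so the posterior is Inverse-Gamma(α + n/2, β + SS/2) = Inverse-Gamma(6.1, 32.725).
The mode of Inverse-Gamma(a, b) is b/(a+1) = 32.725/7.1 ≈ 4.6092.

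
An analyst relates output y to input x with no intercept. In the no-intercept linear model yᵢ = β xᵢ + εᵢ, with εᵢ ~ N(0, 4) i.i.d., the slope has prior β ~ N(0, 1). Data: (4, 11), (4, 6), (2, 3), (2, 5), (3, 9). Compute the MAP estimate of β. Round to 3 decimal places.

log p(β | y) = −Σ(yᵢ − βxᵢ)²/(2·4) − β²/(2·1) + const.
Setting the derivative to zero: Σxᵢ(yᵢ − βxᵢ)/4 − β/1 = 0, so β = Σxᵢyᵢ / (Σxᵢ² + σ²/τ²).
Σxᵢyᵢ = 4·11 + 4·6 + 2·3 + 2·5 + 3·9 = 111; Σxᵢ² = 49; σ²/τ² = 4.
β̂_MAP = 111 / (49 + 4) = 111/53 ≈ 2.094.

β̂_MAP = 2.094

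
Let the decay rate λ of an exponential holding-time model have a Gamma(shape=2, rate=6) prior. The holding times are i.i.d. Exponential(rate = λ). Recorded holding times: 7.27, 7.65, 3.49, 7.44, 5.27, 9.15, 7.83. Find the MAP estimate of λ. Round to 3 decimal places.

The Exponential(rate=λ) likelihood is ∝ λ^n e^(−λΣtᵢ). Here n = 7 and Σtᵢ = 7.27 + 7.65 + 3.49 + 7.44 + 5.27 + 9.15 + 7.83 = 48.10.
Posterior ∝ λe^(−6λ) · λ^7e^(−48.10λ) = λ^8e^(−54.10λ), i.e. Gamma(9, 54.10).
Mode = (a−1)/b = 8/54.10 ≈ 0.148.

λ̂_MAP = 0.148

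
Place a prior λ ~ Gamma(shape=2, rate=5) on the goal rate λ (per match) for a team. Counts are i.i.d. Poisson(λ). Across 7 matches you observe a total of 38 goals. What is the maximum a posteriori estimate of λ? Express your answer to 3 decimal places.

Σxᵢ = 38, n = 7.
Posterior ∝ λe^(−5λ) · λ^38e^(−7λ) = λ^39e^(−12λ), i.e. Gamma(shape=40, rate=12).
The mode of a Gamma(a, b) with a ≥ 1 (shape–rate) is (a−1)/b = 39/12 ≈ 3.250.

λ̂_MAP = 3.250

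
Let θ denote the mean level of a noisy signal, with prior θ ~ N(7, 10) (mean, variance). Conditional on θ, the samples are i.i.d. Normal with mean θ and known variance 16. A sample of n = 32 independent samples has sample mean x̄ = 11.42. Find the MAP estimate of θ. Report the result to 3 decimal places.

n = 32, x̄ = 11.42.
For a Normal prior and Normal likelihood with known variance, the posterior is Normal; its mode equals its mean, the precision-weighted average.
Prior precision 1/σ₀² = 1/10 = 0.1; data precision n/σ² = 32/16 = 2.
θ̂ = (0.1·7 + 2·11.42) / (0.1 + 2) = 23.54/2.1 = 1177/105 ≈ 11.210.

θ̂_MAP = 11.210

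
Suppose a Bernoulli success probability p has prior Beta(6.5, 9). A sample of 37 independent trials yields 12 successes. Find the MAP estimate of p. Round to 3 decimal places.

p̂_MAP = 0.347

Prior: Beta(6.5, 9).
Data: 12 successes in 37 trials. The binomial likelihood contributes p^12(1−p)^25, so the posterior is Beta(6.5+12, 9+25) = Beta(18.5, 34).
For Beta(a, b) with a, b > 1 the mode is (a−1)/(a+b−2) = 17.5/50.5 ≈ 0.347.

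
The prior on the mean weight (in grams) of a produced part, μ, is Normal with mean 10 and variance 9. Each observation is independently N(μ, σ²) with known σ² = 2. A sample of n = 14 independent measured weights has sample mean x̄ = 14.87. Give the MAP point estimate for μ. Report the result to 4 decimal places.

μ̂_MAP = 14.7939

n = 14, x̄ = 14.87.
For a Normal prior and Normal likelihood with known variance, the posterior is Normal; its mode equals its mean, the precision-weighted average.
Prior precision 1/σ₀² = 1/9; data precision n/σ² = 14/2 = 7.
μ̂ = ((1/9)·10 + 7·14.87) / (1/9 + 7) = (94681/900)/(64/9) = 14.79390625 ≈ 14.7939.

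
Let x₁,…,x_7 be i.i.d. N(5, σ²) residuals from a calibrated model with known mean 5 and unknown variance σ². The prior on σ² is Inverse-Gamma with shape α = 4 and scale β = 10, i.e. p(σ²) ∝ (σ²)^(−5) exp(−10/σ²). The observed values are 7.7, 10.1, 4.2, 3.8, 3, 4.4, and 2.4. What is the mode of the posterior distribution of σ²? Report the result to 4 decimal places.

Sum of squared deviations about the known mean: SS = (7.7−5)² + (10.1−5)² + (4.2−5)² + (3.8−5)² + (3−5)² + (4.4−5)² + (2.4−5)² = 46.5.
The Normal likelihood contributes (σ²)^(−n/2) exp(−SS/(2σ²)), so the posterior is Inverse-Gamma(α + n/2, β + SS/2) = Inverse-Gamma(7.5, 33.25).
The mode of Inverse-Gamma(a, b) is b/(a+1) = 33.25/8.5 ≈ 3.9118.

σ̂²_MAP = 3.9118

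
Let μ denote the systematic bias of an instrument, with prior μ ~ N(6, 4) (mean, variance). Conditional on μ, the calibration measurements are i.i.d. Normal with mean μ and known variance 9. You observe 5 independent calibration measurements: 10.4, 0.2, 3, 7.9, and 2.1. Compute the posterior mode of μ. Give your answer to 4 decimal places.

n = 5; x̄ = (10.4 + 0.2 + 3 + 7.9 + 2.1)/5 = 23.6/5 = 4.72.
For a Normal prior and Normal likelihood with known variance, the posterior is Normal; its mode equals its mean, the precision-weighted average.
Prior precision 1/σ₀² = 1/4 = 0.25; data precision n/σ² = 5/9.
μ̂ = (0.25·6 + (5/9)·4.72) / (0.25 + 5/9) = (371/90)/(29/36) = 742/145 ≈ 5.1172.

μ̂_MAP = 5.1172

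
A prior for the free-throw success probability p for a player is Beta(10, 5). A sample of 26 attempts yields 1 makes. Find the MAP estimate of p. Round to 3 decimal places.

Prior: Beta(10, 5).
Data: 1 success in 26 trials. The binomial likelihood contributes p(1−p)^25, so the posterior is Beta(10+1, 5+25) = Beta(11, 30).
For Beta(a, b) with a, b > 1 the mode is (a−1)/(a+b−2) = 10/39 ≈ 0.256.

p̂_MAP = 0.256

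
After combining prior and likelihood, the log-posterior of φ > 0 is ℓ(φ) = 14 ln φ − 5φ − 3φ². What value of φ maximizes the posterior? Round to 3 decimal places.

φ̂_MAP = 1.167

ℓ'(φ) = 14/φ − 5 − 6φ. Setting this to zero and multiplying by φ: 6φ² + 5φ − 14 = 0.
φ = (−5 + √(5² + 4·6·14)) / (2·6) = (−5 + √361) / 12 = (−5 + 19)/12 = 7/6.
ℓ''(φ) = −14/φ² − 6 < 0, confirming a maximum.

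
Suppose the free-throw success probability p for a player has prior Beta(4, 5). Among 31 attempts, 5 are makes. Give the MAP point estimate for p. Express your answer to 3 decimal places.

Prior: Beta(4, 5).
Data: 5 successes in 31 trials. The binomial likelihood contributes p^5(1−p)^26, so the posterior is Beta(4+5, 5+26) = Beta(9, 31).
For Beta(a, b) with a, b > 1 the mode is (a−1)/(a+b−2) = 8/38 ≈ 0.211.

p̂_MAP = 0.211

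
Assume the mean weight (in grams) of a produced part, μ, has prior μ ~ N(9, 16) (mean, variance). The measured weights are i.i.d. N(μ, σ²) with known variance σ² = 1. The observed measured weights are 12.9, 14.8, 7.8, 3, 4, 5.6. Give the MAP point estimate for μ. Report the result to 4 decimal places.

μ̂_MAP = 8.0268

n = 6; x̄ = (12.9 + 14.8 + 7.8 + 3 + 4 + 5.6)/6 = 48.1/6 = 481/60 ≈ 8.0167.
For a Normal prior and Normal likelihood with known variance, the posterior is Normal; its mode equals its mean, the precision-weighted average.
Prior precision 1/σ₀² = 1/16 = 0.0625; data precision n/σ² = 6/1 = 6.
μ̂ = (0.0625·9 + 6·(481/60)) / (0.0625 + 6) = 48.6625/6.0625 = 3893/485 ≈ 8.0268.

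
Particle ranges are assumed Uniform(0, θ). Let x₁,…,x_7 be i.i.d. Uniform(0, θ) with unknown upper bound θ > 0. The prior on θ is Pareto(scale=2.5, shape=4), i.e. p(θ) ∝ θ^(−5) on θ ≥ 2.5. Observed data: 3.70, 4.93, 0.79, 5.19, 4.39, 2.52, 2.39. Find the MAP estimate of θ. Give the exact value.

The Uniform(0, θ) likelihood is θ^(−n) for θ ≥ max(xᵢ), zero otherwise. Here max(xᵢ) = 5.19.
Posterior ∝ θ^(−5) · θ^(−7) = θ^(−12) on θ ≥ max(2.5, 5.19) = 5.19.
This density is strictly decreasing in θ, so the posterior mode lies at the lower boundary of the support.

θ̂_MAP = 5.19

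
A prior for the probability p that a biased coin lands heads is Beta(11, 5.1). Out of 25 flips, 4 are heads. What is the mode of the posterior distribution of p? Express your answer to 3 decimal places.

Prior: Beta(11, 5.1).
Data: 4 successes in 25 trials. The binomial likelihood contributes p^4(1−p)^21, so the posterior is Beta(11+4, 5.1+21) = Beta(15, 26.1).
For Beta(a, b) with a, b > 1 the mode is (a−1)/(a+b−2) = 14/39.1 ≈ 0.358.

p̂_MAP = 0.358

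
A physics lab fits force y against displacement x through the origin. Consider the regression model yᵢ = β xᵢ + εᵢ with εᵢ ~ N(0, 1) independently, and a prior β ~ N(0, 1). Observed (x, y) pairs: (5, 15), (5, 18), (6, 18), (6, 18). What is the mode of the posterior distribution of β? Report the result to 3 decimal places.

β̂_MAP = 3.098

log p(β | y) = −Σ(yᵢ − βxᵢ)²/(2·1) − β²/(2·1) + const.
Setting the derivative to zero: Σxᵢ(yᵢ − βxᵢ)/1 − β/1 = 0, so β = Σxᵢyᵢ / (Σxᵢ² + σ²/τ²).
Σxᵢyᵢ = 5·15 + 5·18 + 6·18 + 6·18 = 381; Σxᵢ² = 122; σ²/τ² = 1.
β̂_MAP = 381 / (122 + 1) = 381/123 ≈ 3.098.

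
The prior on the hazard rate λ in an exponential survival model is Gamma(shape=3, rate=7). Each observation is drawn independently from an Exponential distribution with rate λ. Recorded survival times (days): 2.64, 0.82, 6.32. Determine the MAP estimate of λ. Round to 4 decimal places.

λ̂_MAP = 0.2980

The Exponential(rate=λ) likelihood is ∝ λ^n e^(−λΣtᵢ). Here n = 3 and Σtᵢ = 2.64 + 0.82 + 6.32 = 9.78.
Posterior ∝ λ^2e^(−7λ) · λ^3e^(−9.78λ) = λ^5e^(−16.78λ), i.e. Gamma(6, 16.78).
Mode = (a−1)/b = 5/16.78 ≈ 0.2980.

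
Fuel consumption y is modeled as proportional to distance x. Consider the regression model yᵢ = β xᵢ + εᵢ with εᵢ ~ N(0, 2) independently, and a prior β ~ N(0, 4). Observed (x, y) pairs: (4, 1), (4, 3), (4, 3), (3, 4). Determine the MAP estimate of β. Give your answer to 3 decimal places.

β̂_MAP = 0.696

log p(β | y) = −Σ(yᵢ − βxᵢ)²/(2·2) − β²/(2·4) + const.
Setting the derivative to zero: Σxᵢ(yᵢ − βxᵢ)/2 − β/4 = 0, so β = Σxᵢyᵢ / (Σxᵢ² + σ²/τ²).
Σxᵢyᵢ = 4·1 + 4·3 + 4·3 + 3·4 = 40; Σxᵢ² = 57; σ²/τ² = 0.5.
β̂_MAP = 40 / (57 + 0.5) = 40/57.5 ≈ 0.696.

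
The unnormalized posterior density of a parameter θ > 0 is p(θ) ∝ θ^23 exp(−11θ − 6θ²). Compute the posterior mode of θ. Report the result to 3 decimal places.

θ̂_MAP = 1.000

ℓ'(θ) = 23/θ − 11 − 12θ. Setting this to zero and multiplying by θ: 12θ² + 11θ − 23 = 0.
θ = (−11 + √(11² + 4·12·23)) / (2·12) = (−11 + √1225) / 24 = (−11 + 35)/24 = 1.
ℓ''(θ) = −23/θ² − 12 < 0, confirming a maximum.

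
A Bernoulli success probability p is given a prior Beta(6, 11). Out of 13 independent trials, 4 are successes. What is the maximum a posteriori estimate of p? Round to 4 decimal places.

Prior: Beta(6, 11).
Data: 4 successes in 13 trials. The binomial likelihood contributes p^4(1−p)^9, so the posterior is Beta(6+4, 11+9) = Beta(10, 20).
For Beta(a, b) with a, b > 1 the mode is (a−1)/(a+b−2) = 9/28 ≈ 0.3214.

p̂_MAP = 0.3214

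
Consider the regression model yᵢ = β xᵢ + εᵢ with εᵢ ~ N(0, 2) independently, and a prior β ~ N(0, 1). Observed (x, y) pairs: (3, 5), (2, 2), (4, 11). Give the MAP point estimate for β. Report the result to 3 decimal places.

β̂_MAP = 2.032

log p(β | y) = −Σ(yᵢ − βxᵢ)²/(2·2) − β²/(2·1) + const.
Setting the derivative to zero: Σxᵢ(yᵢ − βxᵢ)/2 − β/1 = 0, so β = Σxᵢyᵢ / (Σxᵢ² + σ²/τ²).
Σxᵢyᵢ = 3·5 + 2·2 + 4·11 = 63; Σxᵢ² = 29; σ²/τ² = 2.
β̂_MAP = 63 / (29 + 2) = 63/31 ≈ 2.032.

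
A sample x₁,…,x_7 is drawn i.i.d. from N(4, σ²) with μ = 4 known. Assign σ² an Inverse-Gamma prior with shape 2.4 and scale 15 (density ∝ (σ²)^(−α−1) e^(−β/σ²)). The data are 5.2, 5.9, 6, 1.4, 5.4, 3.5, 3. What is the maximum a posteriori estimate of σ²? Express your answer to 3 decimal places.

Sum of squared deviations about the known mean: SS = (5.2−4)² + (5.9−4)² + (6−4)² + (1.4−4)² + (5.4−4)² + (3.5−4)² + (3−4)² = 19.02.
The Normal likelihood contributes (σ²)^(−n/2) exp(−SS/(2σ²)), so the posterior is Inverse-Gamma(α + n/2, β + SS/2) = Inverse-Gamma(5.9, 24.51).
The mode of Inverse-Gamma(a, b) is b/(a+1) = 24.51/6.9 ≈ 3.552.

σ̂²_MAP = 3.552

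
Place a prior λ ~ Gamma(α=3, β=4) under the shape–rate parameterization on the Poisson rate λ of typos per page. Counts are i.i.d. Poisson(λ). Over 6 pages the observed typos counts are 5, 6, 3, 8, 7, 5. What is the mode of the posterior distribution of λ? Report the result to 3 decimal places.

Σxᵢ = 5+6+3+8+7+5 = 34, with n = 6.
Posterior ∝ λ^2e^(−4λ) · λ^34e^(−6λ) = λ^36e^(−10λ), i.e. Gamma(shape=37, rate=10).
The mode of a Gamma(a, b) with a ≥ 1 (shape–rate) is (a−1)/b = 36/10 ≈ 3.600.

λ̂_MAP = 3.600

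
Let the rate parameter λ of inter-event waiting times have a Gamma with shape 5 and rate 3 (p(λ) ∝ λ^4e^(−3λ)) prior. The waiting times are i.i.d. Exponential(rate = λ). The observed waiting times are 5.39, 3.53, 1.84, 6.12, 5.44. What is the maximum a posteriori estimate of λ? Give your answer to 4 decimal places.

The Exponential(rate=λ) likelihood is ∝ λ^n e^(−λΣtᵢ). Here n = 5 and Σtᵢ = 5.39 + 3.53 + 1.84 + 6.12 + 5.44 = 22.32.
Posterior ∝ λ^4e^(−3λ) · λ^5e^(−22.32λ) = λ^9e^(−25.32λ), i.e. Gamma(10, 25.32).
Mode = (a−1)/b = 9/25.32 ≈ 0.3555.

λ̂_MAP = 0.3555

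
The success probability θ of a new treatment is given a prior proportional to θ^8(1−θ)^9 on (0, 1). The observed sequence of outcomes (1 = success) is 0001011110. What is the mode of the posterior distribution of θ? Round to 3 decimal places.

θ̂_MAP = 0.481

The prior density ∝ θ^8(1−θ)^9 is the kernel of Beta(9, 10).
Data: 5 successes in 10 trials (from the sequence). The binomial likelihood contributes θ^5(1−θ)^5, so the posterior is Beta(9+5, 10+5) = Beta(14, 15).
For Beta(a, b) with a, b > 1 the mode is (a−1)/(a+b−2) = 13/27 ≈ 0.481.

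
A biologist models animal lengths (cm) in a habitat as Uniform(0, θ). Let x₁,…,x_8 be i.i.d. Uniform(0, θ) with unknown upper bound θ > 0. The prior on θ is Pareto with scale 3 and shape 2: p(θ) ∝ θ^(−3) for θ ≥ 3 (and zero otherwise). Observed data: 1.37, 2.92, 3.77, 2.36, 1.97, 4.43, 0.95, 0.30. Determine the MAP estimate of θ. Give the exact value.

θ̂_MAP = 4.43

The Uniform(0, θ) likelihood is θ^(−n) for θ ≥ max(xᵢ), zero otherwise. Here max(xᵢ) = 4.43.
Posterior ∝ θ^(−3) · θ^(−8) = θ^(−11) on θ ≥ max(3, 4.43) = 4.43.
This density is strictly decreasing in θ, so the posterior mode lies at the lower boundary of the support.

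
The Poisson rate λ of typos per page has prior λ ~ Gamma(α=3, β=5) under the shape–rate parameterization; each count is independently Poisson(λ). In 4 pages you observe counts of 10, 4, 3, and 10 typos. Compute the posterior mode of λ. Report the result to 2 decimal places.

Σxᵢ = 10+4+3+10 = 27, with n = 4.
Posterior ∝ λ^2e^(−5λ) · λ^27e^(−4λ) = λ^29e^(−9λ), i.e. Gamma(shape=30, rate=9).
The mode of a Gamma(a, b) with a ≥ 1 (shape–rate) is (a−1)/b = 29/9 ≈ 3.22.

λ̂_MAP = 3.22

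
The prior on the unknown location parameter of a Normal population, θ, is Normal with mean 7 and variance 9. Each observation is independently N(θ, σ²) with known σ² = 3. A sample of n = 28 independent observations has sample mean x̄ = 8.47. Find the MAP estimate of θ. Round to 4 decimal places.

n = 28, x̄ = 8.47.
For a Normal prior and Normal likelihood with known variance, the posterior is Normal; its mode equals its mean, the precision-weighted average.
Prior precision 1/σ₀² = 1/9; data precision n/σ² = 28/3.
θ̂ = ((1/9)·7 + (28/3)·8.47) / (1/9 + 28/3) = (17962/225)/(85/9) = 17962/2125 ≈ 8.4527.

θ̂_MAP = 8.4527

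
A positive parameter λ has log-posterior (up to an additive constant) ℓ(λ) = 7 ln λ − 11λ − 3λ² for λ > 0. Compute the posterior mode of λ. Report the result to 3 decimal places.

ℓ'(λ) = 7/λ − 11 − 6λ. Setting this to zero and multiplying by λ: 6λ² + 11λ − 7 = 0.
λ = (−11 + √(11² + 4·6·7)) / (2·6) = (−11 + √289) / 12 = (−11 + 17)/12 = 1/2.
ℓ''(λ) = −7/λ² − 6 < 0, confirming a maximum.

λ̂_MAP = 0.500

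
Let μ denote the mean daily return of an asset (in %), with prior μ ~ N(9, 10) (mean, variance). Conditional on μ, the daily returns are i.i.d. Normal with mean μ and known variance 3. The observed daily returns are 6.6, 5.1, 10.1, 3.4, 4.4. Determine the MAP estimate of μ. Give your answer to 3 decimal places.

μ̂_MAP = 6.094

n = 5; x̄ = (6.6 + 5.1 + 10.1 + 3.4 + 4.4)/5 = 29.6/5 = 5.92.
For a Normal prior and Normal likelihood with known variance, the posterior is Normal; its mode equals its mean, the precision-weighted average.
Prior precision 1/σ₀² = 1/10 = 0.1; data precision n/σ² = 5/3.
μ̂ = (0.1·9 + (5/3)·5.92) / (0.1 + 5/3) = (323/30)/(53/30) = 323/53 ≈ 6.094.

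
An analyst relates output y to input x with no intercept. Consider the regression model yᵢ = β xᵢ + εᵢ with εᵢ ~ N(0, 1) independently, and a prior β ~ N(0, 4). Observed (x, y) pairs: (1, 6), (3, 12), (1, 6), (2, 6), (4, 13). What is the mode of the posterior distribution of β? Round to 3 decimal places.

β̂_MAP = 3.584

log p(β | y) = −Σ(yᵢ − βxᵢ)²/(2·1) − β²/(2·4) + const.
Setting the derivative to zero: Σxᵢ(yᵢ − βxᵢ)/1 − β/4 = 0, so β = Σxᵢyᵢ / (Σxᵢ² + σ²/τ²).
Σxᵢyᵢ = 1·6 + 3·12 + 1·6 + 2·6 + 4·13 = 112; Σxᵢ² = 31; σ²/τ² = 0.25.
β̂_MAP = 112 / (31 + 0.25) = 112/31.25 ≈ 3.584.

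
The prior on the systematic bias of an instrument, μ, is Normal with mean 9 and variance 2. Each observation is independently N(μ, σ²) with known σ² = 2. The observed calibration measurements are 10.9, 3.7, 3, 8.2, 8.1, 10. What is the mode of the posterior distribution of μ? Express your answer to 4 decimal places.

μ̂_MAP = 7.5571

n = 6; x̄ = (10.9 + 3.7 + 3 + 8.2 + 8.1 + 10)/6 = 43.9/6 = 439/60 ≈ 7.3167.
For a Normal prior and Normal likelihood with known variance, the posterior is Normal; its mode equals its mean, the precision-weighted average.
Prior precision 1/σ₀² = 1/2 = 0.5; data precision n/σ² = 6/2 = 3.
μ̂ = (0.5·9 + 3·(439/60)) / (0.5 + 3) = 26.45/3.5 = 529/70 ≈ 7.5571.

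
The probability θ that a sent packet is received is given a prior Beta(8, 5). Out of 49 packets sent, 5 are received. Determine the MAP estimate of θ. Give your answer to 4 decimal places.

Prior: Beta(8, 5).
Data: 5 successes in 49 trials. The binomial likelihood contributes θ^5(1−θ)^44, so the posterior is Beta(8+5, 5+44) = Beta(13, 49).
For Beta(a, b) with a, b > 1 the mode is (a−1)/(a+b−2) = 12/60 ≈ 0.2000.

θ̂_MAP = 0.2000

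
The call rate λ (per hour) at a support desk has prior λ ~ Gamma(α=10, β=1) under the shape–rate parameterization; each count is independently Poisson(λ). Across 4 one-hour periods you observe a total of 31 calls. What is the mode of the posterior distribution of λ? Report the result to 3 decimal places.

Σxᵢ = 31, n = 4.
Posterior ∝ λ^9e^(−1λ) · λ^31e^(−4λ) = λ^40e^(−5λ), i.e. Gamma(shape=41, rate=5).
The mode of a Gamma(a, b) with a ≥ 1 (shape–rate) is (a−1)/b = 40/5 ≈ 8.000.

λ̂_MAP = 8.000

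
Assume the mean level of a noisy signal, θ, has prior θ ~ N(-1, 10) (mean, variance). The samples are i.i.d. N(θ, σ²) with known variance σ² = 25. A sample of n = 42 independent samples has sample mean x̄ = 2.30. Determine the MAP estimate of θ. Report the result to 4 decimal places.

n = 42, x̄ = 2.30.
For a Normal prior and Normal likelihood with known variance, the posterior is Normal; its mode equals its mean, the precision-weighted average.
Prior precision 1/σ₀² = 1/10 = 0.1; data precision n/σ² = 42/25 = 1.68.
θ̂ = (0.1·(-1) + 1.68·2.3) / (0.1 + 1.68) = 3.764/1.78 = 941/445 ≈ 2.1146.

θ̂_MAP = 2.1146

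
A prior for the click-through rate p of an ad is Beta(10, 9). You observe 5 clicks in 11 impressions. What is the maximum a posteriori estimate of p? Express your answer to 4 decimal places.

Prior: Beta(10, 9).
Data: 5 successes in 11 trials. The binomial likelihood contributes p^5(1−p)^6, so the posterior is Beta(10+5, 9+6) = Beta(15, 15).
For Beta(a, b) with a, b > 1 the mode is (a−1)/(a+b−2) = 14/28 ≈ 0.5000.

p̂_MAP = 0.5000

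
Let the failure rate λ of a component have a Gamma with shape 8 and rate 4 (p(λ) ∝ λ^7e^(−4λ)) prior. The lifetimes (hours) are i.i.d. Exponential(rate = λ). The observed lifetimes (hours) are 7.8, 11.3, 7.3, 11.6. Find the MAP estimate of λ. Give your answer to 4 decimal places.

λ̂_MAP = 0.2619

The Exponential(rate=λ) likelihood is ∝ λ^n e^(−λΣtᵢ). Here n = 4 and Σtᵢ = 7.8 + 11.3 + 7.3 + 11.6 = 38.
Posterior ∝ λ^7e^(−4λ) · λ^4e^(−38λ) = λ^11e^(−42λ), i.e. Gamma(12, 42).
Mode = (a−1)/b = 11/42 ≈ 0.2619.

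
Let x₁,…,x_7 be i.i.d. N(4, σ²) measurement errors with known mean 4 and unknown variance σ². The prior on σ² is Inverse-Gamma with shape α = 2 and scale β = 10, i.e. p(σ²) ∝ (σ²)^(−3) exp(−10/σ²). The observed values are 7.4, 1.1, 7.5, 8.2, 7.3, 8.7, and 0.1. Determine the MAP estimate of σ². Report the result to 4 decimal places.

Sum of squared deviations about the known mean: SS = (7.4−4)² + (1.1−4)² + (7.5−4)² + (8.2−4)² + (7.3−4)² + (8.7−4)² + (0.1−4)² = 98.05.
The Normal likelihood contributes (σ²)^(−n/2) exp(−SS/(2σ²)), so the posterior is Inverse-Gamma(α + n/2, β + SS/2) = Inverse-Gamma(5.5, 59.025).
The mode of Inverse-Gamma(a, b) is b/(a+1) = 59.025/6.5 ≈ 9.0808.

σ̂²_MAP = 9.0808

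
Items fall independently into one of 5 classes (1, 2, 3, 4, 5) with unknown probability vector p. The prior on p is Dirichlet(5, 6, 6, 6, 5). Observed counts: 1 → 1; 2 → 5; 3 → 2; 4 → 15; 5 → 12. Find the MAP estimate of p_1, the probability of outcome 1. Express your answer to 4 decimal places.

The posterior is Dirichlet(αᵢ + nᵢ) = Dirichlet(6, 11, 8, 21, 17).
For a Dirichlet(a₁,…,a_K) with all aᵢ > 1, the mode has j-th component (aⱼ − 1)/(Σaᵢ − K).
Here Σaᵢ = 63 and K = 5, so p_1 = (6 − 1)/(63 − 5) = 5/58 ≈ 0.0862.

MAP estimate: 0.0862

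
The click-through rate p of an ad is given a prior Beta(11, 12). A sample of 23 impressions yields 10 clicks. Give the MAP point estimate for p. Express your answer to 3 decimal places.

Prior: Beta(11, 12).
Data: 10 successes in 23 trials. The binomial likelihood contributes p^10(1−p)^13, so the posterior is Beta(11+10, 12+13) = Beta(21, 25).
For Beta(a, b) with a, b > 1 the mode is (a−1)/(a+b−2) = 20/44 ≈ 0.455.

p̂_MAP = 0.455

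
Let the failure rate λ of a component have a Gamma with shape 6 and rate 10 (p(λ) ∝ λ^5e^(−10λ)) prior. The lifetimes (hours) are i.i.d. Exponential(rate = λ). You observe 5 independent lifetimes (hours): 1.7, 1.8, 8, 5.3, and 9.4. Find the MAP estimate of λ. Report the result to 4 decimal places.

λ̂_MAP = 0.2762

The Exponential(rate=λ) likelihood is ∝ λ^n e^(−λΣtᵢ). Here n = 5 and Σtᵢ = 1.7 + 1.8 + 8 + 5.3 + 9.4 = 26.2.
Posterior ∝ λ^5e^(−10λ) · λ^5e^(−26.2λ) = λ^10e^(−36.2λ), i.e. Gamma(11, 36.2).
Mode = (a−1)/b = 10/36.2 ≈ 0.2762.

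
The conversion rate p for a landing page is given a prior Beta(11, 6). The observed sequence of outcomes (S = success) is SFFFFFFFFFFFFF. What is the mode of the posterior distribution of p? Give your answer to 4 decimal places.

p̂_MAP = 0.3793

Prior: Beta(11, 6).
Data: 1 success in 14 trials (from the sequence). The binomial likelihood contributes p(1−p)^13, so the posterior is Beta(11+1, 6+13) = Beta(12, 19).
For Beta(a, b) with a, b > 1 the mode is (a−1)/(a+b−2) = 11/29 ≈ 0.3793.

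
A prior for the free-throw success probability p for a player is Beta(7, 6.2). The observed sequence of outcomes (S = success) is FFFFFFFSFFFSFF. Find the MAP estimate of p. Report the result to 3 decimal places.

Prior: Beta(7, 6.2).
Data: 2 successes in 14 trials (from the sequence). The binomial likelihood contributes p^2(1−p)^12, so the posterior is Beta(7+2, 6.2+12) = Beta(9, 18.2).
For Beta(a, b) with a, b > 1 the mode is (a−1)/(a+b−2) = 8/25.2 ≈ 0.317.

p̂_MAP = 0.317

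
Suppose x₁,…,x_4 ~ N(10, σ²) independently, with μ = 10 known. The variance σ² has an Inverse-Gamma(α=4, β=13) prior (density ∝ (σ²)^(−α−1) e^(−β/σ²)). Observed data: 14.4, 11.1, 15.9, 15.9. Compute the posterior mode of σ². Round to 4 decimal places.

Sum of squared deviations about the known mean: SS = (14.4−10)² + (11.1−10)² + (15.9−10)² + (15.9−10)² = 90.19.
The Normal likelihood contributes (σ²)^(−n/2) exp(−SS/(2σ²)), so the posterior is Inverse-Gamma(α + n/2, β + SS/2) = Inverse-Gamma(6, 58.095).
The mode of Inverse-Gamma(a, b) is b/(a+1) = 58.095/7 ≈ 8.2993.

σ̂²_MAP = 8.2993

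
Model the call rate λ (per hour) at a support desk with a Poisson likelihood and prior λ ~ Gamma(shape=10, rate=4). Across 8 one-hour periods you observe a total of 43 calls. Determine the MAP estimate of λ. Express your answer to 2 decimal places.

Σxᵢ = 43, n = 8.
Posterior ∝ λ^9e^(−4λ) · λ^43e^(−8λ) = λ^52e^(−12λ), i.e. Gamma(shape=53, rate=12).
The mode of a Gamma(a, b) with a ≥ 1 (shape–rate) is (a−1)/b = 52/12 ≈ 4.33.

λ̂_MAP = 4.33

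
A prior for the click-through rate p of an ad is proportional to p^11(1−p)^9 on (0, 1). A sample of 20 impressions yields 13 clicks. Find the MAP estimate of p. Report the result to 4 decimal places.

p̂_MAP = 0.6000

The prior density ∝ p^11(1−p)^9 is the kernel of Beta(12, 10).
Data: 13 successes in 20 trials. The binomial likelihood contributes p^13(1−p)^7, so the posterior is Beta(12+13, 10+7) = Beta(25, 17).
For Beta(a, b) with a, b > 1 the mode is (a−1)/(a+b−2) = 24/40 ≈ 0.6000.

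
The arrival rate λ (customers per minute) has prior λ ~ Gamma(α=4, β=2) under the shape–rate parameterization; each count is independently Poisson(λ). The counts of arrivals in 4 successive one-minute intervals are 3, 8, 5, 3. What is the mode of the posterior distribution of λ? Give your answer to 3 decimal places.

Σxᵢ = 3+8+5+3 = 19, with n = 4.
Posterior ∝ λ^3e^(−2λ) · λ^19e^(−4λ) = λ^22e^(−6λ), i.e. Gamma(shape=23, rate=6).
The mode of a Gamma(a, b) with a ≥ 1 (shape–rate) is (a−1)/b = 22/6 ≈ 3.667.

λ̂_MAP = 3.667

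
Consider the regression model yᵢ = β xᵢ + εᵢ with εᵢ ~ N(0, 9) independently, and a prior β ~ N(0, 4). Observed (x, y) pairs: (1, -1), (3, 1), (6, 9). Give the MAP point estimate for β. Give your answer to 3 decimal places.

β̂_MAP = 1.161

log p(β | y) = −Σ(yᵢ − βxᵢ)²/(2·9) − β²/(2·4) + const.
Setting the derivative to zero: Σxᵢ(yᵢ − βxᵢ)/9 − β/4 = 0, so β = Σxᵢyᵢ / (Σxᵢ² + σ²/τ²).
Σxᵢyᵢ = 1·(-1) + 3·1 + 6·9 = 56; Σxᵢ² = 46; σ²/τ² = 2.25.
β̂_MAP = 56 / (46 + 2.25) = 56/48.25 ≈ 1.161.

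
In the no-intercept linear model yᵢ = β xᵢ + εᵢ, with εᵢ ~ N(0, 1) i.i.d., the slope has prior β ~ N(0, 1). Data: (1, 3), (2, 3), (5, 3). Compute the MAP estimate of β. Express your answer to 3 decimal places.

log p(β | y) = −Σ(yᵢ − βxᵢ)²/(2·1) − β²/(2·1) + const.
Setting the derivative to zero: Σxᵢ(yᵢ − βxᵢ)/1 − β/1 = 0, so β = Σxᵢyᵢ / (Σxᵢ² + σ²/τ²).
Σxᵢyᵢ = 1·3 + 2·3 + 5·3 = 24; Σxᵢ² = 30; σ²/τ² = 1.
β̂_MAP = 24 / (30 + 1) = 24/31 ≈ 0.774.

β̂_MAP = 0.774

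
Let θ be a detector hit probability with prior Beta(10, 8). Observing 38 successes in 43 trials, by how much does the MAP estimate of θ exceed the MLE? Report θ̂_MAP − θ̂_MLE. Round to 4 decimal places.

MAP − MLE = -0.0871

Posterior is Beta(48, 13); MAP = (48−1)/(61−2) = 47/59 ≈ 0.79661.
MLE ignores the prior: θ̂_MLE = k/n = 38/43 ≈ 0.88372.
Difference = 47/59 − 38/43 = -221/2537 ≈ -0.0871.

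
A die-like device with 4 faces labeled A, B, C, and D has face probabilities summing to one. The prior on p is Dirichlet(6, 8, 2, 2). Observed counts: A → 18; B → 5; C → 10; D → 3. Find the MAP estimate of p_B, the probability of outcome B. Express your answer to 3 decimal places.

The posterior is Dirichlet(αᵢ + nᵢ) = Dirichlet(24, 13, 12, 5).
For a Dirichlet(a₁,…,a_K) with all aᵢ > 1, the mode has j-th component (aⱼ − 1)/(Σaᵢ − K).
Here Σaᵢ = 54 and K = 4, so p_B = (13 − 1)/(54 − 4) = 12/50 ≈ 0.240.

MAP estimate of p_B = 0.240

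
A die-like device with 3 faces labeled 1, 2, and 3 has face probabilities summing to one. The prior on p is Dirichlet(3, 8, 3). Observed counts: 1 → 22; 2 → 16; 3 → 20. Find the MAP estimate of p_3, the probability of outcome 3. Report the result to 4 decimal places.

The posterior is Dirichlet(αᵢ + nᵢ) = Dirichlet(25, 24, 23).
For a Dirichlet(a₁,…,a_K) with all aᵢ > 1, the mode has j-th component (aⱼ − 1)/(Σaᵢ − K).
Here Σaᵢ = 72 and K = 3, so p_3 = (23 − 1)/(72 − 3) = 22/69 ≈ 0.3188.

MAP estimate: 0.3188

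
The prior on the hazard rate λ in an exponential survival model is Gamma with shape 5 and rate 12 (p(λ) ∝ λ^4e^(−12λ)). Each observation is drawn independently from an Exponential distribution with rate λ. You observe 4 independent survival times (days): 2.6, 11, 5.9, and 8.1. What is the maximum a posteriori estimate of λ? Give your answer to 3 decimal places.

The Exponential(rate=λ) likelihood is ∝ λ^n e^(−λΣtᵢ). Here n = 4 and Σtᵢ = 2.6 + 11 + 5.9 + 8.1 = 27.6.
Posterior ∝ λ^4e^(−12λ) · λ^4e^(−27.6λ) = λ^8e^(−39.6λ), i.e. Gamma(9, 39.6).
Mode = (a−1)/b = 8/39.6 ≈ 0.202.

λ̂_MAP = 0.202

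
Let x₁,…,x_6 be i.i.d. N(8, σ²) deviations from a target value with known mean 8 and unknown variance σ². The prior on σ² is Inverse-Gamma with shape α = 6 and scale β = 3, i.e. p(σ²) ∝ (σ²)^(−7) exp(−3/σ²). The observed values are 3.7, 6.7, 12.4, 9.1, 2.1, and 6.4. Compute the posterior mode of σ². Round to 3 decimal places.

σ̂²_MAP = 4.206

Sum of squared deviations about the known mean: SS = (3.7−8)² + (6.7−8)² + (12.4−8)² + (9.1−8)² + (2.1−8)² + (6.4−8)² = 78.12.
The Normal likelihood contributes (σ²)^(−n/2) exp(−SS/(2σ²)), so the posterior is Inverse-Gamma(α + n/2, β + SS/2) = Inverse-Gamma(9, 42.06).
The mode of Inverse-Gamma(a, b) is b/(a+1) = 42.06/10 ≈ 4.206.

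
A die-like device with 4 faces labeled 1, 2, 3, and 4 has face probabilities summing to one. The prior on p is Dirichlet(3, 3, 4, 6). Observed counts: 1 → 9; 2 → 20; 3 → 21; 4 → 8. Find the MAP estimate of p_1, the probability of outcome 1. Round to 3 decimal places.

The posterior is Dirichlet(αᵢ + nᵢ) = Dirichlet(12, 23, 25, 14).
For a Dirichlet(a₁,…,a_K) with all aᵢ > 1, the mode has j-th component (aⱼ − 1)/(Σaᵢ − K).
Here Σaᵢ = 74 and K = 4, so p_1 = (12 − 1)/(74 − 4) = 11/70 ≈ 0.157.

MAP estimate: 0.157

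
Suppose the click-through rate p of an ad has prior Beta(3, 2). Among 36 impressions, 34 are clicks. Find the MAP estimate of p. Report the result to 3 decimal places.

Prior: Beta(3, 2).
Data: 34 successes in 36 trials. The binomial likelihood contributes p^34(1−p)^2, so the posterior is Beta(3+34, 2+2) = Beta(37, 4).
For Beta(a, b) with a, b > 1 the mode is (a−1)/(a+b−2) = 36/39 ≈ 0.923.

p̂_MAP = 0.923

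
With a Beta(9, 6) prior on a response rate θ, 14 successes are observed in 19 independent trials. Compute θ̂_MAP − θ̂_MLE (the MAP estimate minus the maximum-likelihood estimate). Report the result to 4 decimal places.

MAP − MLE = -0.0493

Posterior is Beta(23, 11); MAP = (23−1)/(34−2) = 22/32 ≈ 0.68750.
MLE ignores the prior: θ̂_MLE = k/n = 14/19 ≈ 0.73684.
Difference = 22/32 − 14/19 = -15/304 ≈ -0.0493.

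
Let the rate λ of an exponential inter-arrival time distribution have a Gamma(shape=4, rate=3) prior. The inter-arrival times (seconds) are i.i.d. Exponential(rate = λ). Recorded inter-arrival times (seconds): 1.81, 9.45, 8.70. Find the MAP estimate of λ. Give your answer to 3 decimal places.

The Exponential(rate=λ) likelihood is ∝ λ^n e^(−λΣtᵢ). Here n = 3 and Σtᵢ = 1.81 + 9.45 + 8.70 = 19.96.
Posterior ∝ λ^3e^(−3λ) · λ^3e^(−19.96λ) = λ^6e^(−22.96λ), i.e. Gamma(7, 22.96).
Mode = (a−1)/b = 6/22.96 ≈ 0.261.

λ̂_MAP = 0.261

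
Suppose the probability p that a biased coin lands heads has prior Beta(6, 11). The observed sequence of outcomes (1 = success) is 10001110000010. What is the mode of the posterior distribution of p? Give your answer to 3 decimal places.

p̂_MAP = 0.345

Prior: Beta(6, 11).
Data: 5 successes in 14 trials (from the sequence). The binomial likelihood contributes p^5(1−p)^9, so the posterior is Beta(6+5, 11+9) = Beta(11, 20).
For Beta(a, b) with a, b > 1 the mode is (a−1)/(a+b−2) = 10/29 ≈ 0.345.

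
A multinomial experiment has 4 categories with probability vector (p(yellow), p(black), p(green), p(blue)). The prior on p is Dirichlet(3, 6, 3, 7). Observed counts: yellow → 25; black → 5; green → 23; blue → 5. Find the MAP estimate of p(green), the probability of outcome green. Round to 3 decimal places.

The posterior is Dirichlet(αᵢ + nᵢ) = Dirichlet(28, 11, 26, 12).
For a Dirichlet(a₁,…,a_K) with all aᵢ > 1, the mode has j-th component (aⱼ − 1)/(Σaᵢ − K).
Here Σaᵢ = 77 and K = 4, so p(green) = (26 − 1)/(77 − 4) = 25/73 ≈ 0.342.

MAP estimate of p(green) = 0.342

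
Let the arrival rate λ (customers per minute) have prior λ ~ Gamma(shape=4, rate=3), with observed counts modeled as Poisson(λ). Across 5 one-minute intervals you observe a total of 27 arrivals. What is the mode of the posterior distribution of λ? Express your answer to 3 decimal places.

Σxᵢ = 27, n = 5.
Posterior ∝ λ^3e^(−3λ) · λ^27e^(−5λ) = λ^30e^(−8λ), i.e. Gamma(shape=31, rate=8).
The mode of a Gamma(a, b) with a ≥ 1 (shape–rate) is (a−1)/b = 30/8 ≈ 3.750.

λ̂_MAP = 3.750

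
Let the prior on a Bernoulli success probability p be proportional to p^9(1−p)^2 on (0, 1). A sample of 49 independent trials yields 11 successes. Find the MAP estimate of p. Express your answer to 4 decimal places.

The prior density ∝ p^9(1−p)^2 is the kernel of Beta(10, 3).
Data: 11 successes in 49 trials. The binomial likelihood contributes p^11(1−p)^38, so the posterior is Beta(10+11, 3+38) = Beta(21, 41).
For Beta(a, b) with a, b > 1 the mode is (a−1)/(a+b−2) = 20/60 ≈ 0.3333.

p̂_MAP = 0.3333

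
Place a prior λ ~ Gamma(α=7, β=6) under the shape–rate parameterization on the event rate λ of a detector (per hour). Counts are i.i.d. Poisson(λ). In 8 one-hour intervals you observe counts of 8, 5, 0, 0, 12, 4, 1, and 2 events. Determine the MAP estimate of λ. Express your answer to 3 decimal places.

Σxᵢ = 8+5+0+0+12+4+1+2 = 32, with n = 8.
Posterior ∝ λ^6e^(−6λ) · λ^32e^(−8λ) = λ^38e^(−14λ), i.e. Gamma(shape=39, rate=14).
The mode of a Gamma(a, b) with a ≥ 1 (shape–rate) is (a−1)/b = 38/14 ≈ 2.714.

λ̂_MAP = 2.714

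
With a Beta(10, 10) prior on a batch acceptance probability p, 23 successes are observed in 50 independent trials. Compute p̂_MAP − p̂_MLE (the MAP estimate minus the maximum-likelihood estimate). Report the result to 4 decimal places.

Posterior is Beta(33, 37); MAP = (33−1)/(70−2) = 32/68 ≈ 0.47059.
MLE ignores the prior: p̂_MLE = k/n = 23/50 ≈ 0.46000.
Difference = 32/68 − 23/50 = 9/850 ≈ 0.0106.

MAP − MLE = 0.0106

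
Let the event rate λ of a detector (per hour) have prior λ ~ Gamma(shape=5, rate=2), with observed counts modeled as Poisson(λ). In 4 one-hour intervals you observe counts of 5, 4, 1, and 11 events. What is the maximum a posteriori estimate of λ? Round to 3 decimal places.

λ̂_MAP = 4.167

Σxᵢ = 5+4+1+11 = 21, with n = 4.
Posterior ∝ λ^4e^(−2λ) · λ^21e^(−4λ) = λ^25e^(−6λ), i.e. Gamma(shape=26, rate=6).
The mode of a Gamma(a, b) with a ≥ 1 (shape–rate) is (a−1)/b = 25/6 ≈ 4.167.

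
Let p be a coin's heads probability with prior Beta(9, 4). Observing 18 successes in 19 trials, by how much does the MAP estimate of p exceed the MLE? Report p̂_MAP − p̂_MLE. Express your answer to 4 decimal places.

Posterior is Beta(27, 5); MAP = (27−1)/(32−2) = 26/30 ≈ 0.86667.
MLE ignores the prior: p̂_MLE = k/n = 18/19 ≈ 0.94737.
Difference = 26/30 − 18/19 = -23/285 ≈ -0.0807.

MAP − MLE = -0.0807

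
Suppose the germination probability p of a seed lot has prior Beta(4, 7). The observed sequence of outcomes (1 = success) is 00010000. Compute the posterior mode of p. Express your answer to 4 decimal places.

p̂_MAP = 0.2353

Prior: Beta(4, 7).
Data: 1 success in 8 trials (from the sequence). The binomial likelihood contributes p(1−p)^7, so the posterior is Beta(4+1, 7+7) = Beta(5, 14).
For Beta(a, b) with a, b > 1 the mode is (a−1)/(a+b−2) = 4/17 ≈ 0.2353.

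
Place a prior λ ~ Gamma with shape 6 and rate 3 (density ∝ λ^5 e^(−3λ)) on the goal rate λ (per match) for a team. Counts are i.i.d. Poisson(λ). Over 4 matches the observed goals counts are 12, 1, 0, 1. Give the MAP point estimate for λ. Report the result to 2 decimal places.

Σxᵢ = 12+1+0+1 = 14, with n = 4.
Posterior ∝ λ^5e^(−3λ) · λ^14e^(−4λ) = λ^19e^(−7λ), i.e. Gamma(shape=20, rate=7).
The mode of a Gamma(a, b) with a ≥ 1 (shape–rate) is (a−1)/b = 19/7 ≈ 2.71.

λ̂_MAP = 2.71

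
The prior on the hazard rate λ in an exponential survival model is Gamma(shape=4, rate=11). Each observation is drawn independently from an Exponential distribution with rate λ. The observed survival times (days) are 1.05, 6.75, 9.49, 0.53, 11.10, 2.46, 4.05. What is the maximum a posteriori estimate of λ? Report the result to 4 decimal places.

The Exponential(rate=λ) likelihood is ∝ λ^n e^(−λΣtᵢ). Here n = 7 and Σtᵢ = 1.05 + 6.75 + 9.49 + 0.53 + 11.10 + 2.46 + 4.05 = 35.43.
Posterior ∝ λ^3e^(−11λ) · λ^7e^(−35.43λ) = λ^10e^(−46.43λ), i.e. Gamma(11, 46.43).
Mode = (a−1)/b = 10/46.43 ≈ 0.2154.

λ̂_MAP = 0.2154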